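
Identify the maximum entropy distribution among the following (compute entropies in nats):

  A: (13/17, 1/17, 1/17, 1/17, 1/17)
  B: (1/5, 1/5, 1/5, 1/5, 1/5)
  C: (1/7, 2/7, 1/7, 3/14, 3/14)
B

For a discrete distribution over n outcomes, entropy is maximized by the uniform distribution.

Computing entropies:
H(A) = 0.8718 nats
H(B) = 1.6094 nats
H(C) = 1.5741 nats

The uniform distribution (where all probabilities equal 1/5) achieves the maximum entropy of log_e(5) = 1.6094 nats.

Distribution B has the highest entropy.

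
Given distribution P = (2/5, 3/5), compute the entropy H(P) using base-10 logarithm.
0.2923 dits

Shannon entropy is H(X) = -Σ p(x) log p(x).

For P = (2/5, 3/5):
H = -2/5 × log_10(2/5) -3/5 × log_10(3/5)
H = 0.2923 dits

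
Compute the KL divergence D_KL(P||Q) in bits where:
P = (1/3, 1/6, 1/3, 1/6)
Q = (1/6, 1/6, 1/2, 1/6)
0.1383 bits

KL divergence: D_KL(P||Q) = Σ p(x) log(p(x)/q(x))

Computing term by term:
  x=0: 1/3 × log_2[(1/3)/(1/6)] = 1/3 × 1.0000 = 0.3333
  x=1: 1/6 × log_2[(1/6)/(1/6)] = 1/6 × 0.0000 = 0.0000
  x=2: 1/3 × log_2[(1/3)/(1/2)] = 1/3 × -0.5850 = -0.1950
  x=3: 1/6 × log_2[(1/6)/(1/6)] = 1/6 × 0.0000 = 0.0000

D_KL(P||Q) = 0.1383 bits

Note: KL divergence is always non-negative and equals 0 iff P = Q.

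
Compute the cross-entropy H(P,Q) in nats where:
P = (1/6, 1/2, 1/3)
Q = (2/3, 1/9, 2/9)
1.6675 nats

Cross-entropy: H(P,Q) = -Σ p(x) log q(x)

Alternatively: H(P,Q) = H(P) + D_KL(P||Q)
H(P) = 1.0114 nats
D_KL(P||Q) = 0.6561 nats

H(P,Q) = 1.0114 + 0.6561 = 1.6675 nats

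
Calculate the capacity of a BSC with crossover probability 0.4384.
0.0110 bits

For a binary symmetric channel (BSC) with error probability p:
Capacity C = 1 - H(p) bits per symbol

where H(p) = -p log₂(p) - (1-p) log₂(1-p) is the binary entropy function.

H(0.4384) = 0.9890 bits
C = 1 - 0.9890 = 0.0110 bits per symbol

This means we can reliably transmit up to 0.0110 bits of information per channel use.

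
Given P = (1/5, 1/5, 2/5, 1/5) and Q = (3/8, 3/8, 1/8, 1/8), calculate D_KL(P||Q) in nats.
0.3078 nats

KL divergence: D_KL(P||Q) = Σ p(x) log(p(x)/q(x))

Computing term by term:
  x=0: 1/5 × log_e[(1/5)/(3/8)] = 1/5 × -0.6286 = -0.1257
  x=1: 1/5 × log_e[(1/5)/(3/8)] = 1/5 × -0.6286 = -0.1257
  x=2: 2/5 × log_e[(2/5)/(1/8)] = 2/5 × 1.1632 = 0.4653
  x=3: 1/5 × log_e[(1/5)/(1/8)] = 1/5 × 0.4700 = 0.0940

D_KL(P||Q) = 0.3078 nats

Note: KL divergence is always non-negative and equals 0 iff P = Q.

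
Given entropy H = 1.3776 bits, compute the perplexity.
2.5984

Perplexity is 2^H (or exp(H) for natural log).

H = 1.3776 bits
Perplexity = 2^1.3776 = 2.5984

Interpretation: The model's uncertainty is equivalent to choosing uniformly among 2.6 options.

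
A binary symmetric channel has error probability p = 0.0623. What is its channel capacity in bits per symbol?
0.6635 bits

For a binary symmetric channel (BSC) with error probability p:
Capacity C = 1 - H(p) bits per symbol

where H(p) = -p log₂(p) - (1-p) log₂(1-p) is the binary entropy function.

H(0.0623) = 0.3365 bits
C = 1 - 0.3365 = 0.6635 bits per symbol

This means we can reliably transmit up to 0.6635 bits of information per channel use.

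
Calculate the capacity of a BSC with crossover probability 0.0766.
0.6099 bits

For a binary symmetric channel (BSC) with error probability p:
Capacity C = 1 - H(p) bits per symbol

where H(p) = -p log₂(p) - (1-p) log₂(1-p) is the binary entropy function.

H(0.0766) = 0.3901 bits
C = 1 - 0.3901 = 0.6099 bits per symbol

This means we can reliably transmit up to 0.6099 bits of information per channel use.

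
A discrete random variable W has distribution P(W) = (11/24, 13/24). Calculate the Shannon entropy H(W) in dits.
0.2995 dits

Shannon entropy is H(X) = -Σ p(x) log p(x).

For P = (11/24, 13/24):
H = -11/24 × log_10(11/24) -13/24 × log_10(13/24)
H = 0.2995 dits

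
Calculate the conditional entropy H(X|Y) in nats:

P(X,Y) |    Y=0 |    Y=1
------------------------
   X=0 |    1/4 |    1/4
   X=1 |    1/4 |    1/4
0.6931 nats

Using the chain rule: H(X|Y) = H(X,Y) - H(Y)

First, compute H(X,Y) = 1.3863 nats

Marginal P(Y) = (1/2, 1/2)
H(Y) = 0.6931 nats

H(X|Y) = H(X,Y) - H(Y) = 1.3863 - 0.6931 = 0.6931 nats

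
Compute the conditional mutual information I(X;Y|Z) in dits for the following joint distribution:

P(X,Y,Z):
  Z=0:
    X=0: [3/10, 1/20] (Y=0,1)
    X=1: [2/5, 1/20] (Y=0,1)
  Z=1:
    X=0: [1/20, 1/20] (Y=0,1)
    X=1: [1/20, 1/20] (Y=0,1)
0.0004 dits

Conditional mutual information: I(X;Y|Z) = H(X|Z) + H(Y|Z) - H(X,Y|Z)

H(Z) = 0.2173
H(X,Z) = 0.5156 → H(X|Z) = 0.2983
H(Y,Z) = 0.4084 → H(Y|Z) = 0.1911
H(X,Y,Z) = 0.7063 → H(X,Y|Z) = 0.4890

I(X;Y|Z) = 0.2983 + 0.1911 - 0.4890 = 0.0004 dits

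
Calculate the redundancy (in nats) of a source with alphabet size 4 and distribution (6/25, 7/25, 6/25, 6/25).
0.0023 nats

Redundancy measures how far a source is from maximum entropy:
R = H_max - H(X)

Maximum entropy for 4 symbols: H_max = log_e(4) = 1.3863 nats
Actual entropy: H(X) = 1.3840 nats
Redundancy: R = 1.3863 - 1.3840 = 0.0023 nats

This redundancy represents potential for compression: the source could be compressed by 0.0023 nats per symbol.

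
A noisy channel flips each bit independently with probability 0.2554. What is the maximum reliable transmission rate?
0.1803 bits

For a binary symmetric channel (BSC) with error probability p:
Capacity C = 1 - H(p) bits per symbol

where H(p) = -p log₂(p) - (1-p) log₂(1-p) is the binary entropy function.

H(0.2554) = 0.8197 bits
C = 1 - 0.8197 = 0.1803 bits per symbol

This means we can reliably transmit up to 0.1803 bits of information per channel use.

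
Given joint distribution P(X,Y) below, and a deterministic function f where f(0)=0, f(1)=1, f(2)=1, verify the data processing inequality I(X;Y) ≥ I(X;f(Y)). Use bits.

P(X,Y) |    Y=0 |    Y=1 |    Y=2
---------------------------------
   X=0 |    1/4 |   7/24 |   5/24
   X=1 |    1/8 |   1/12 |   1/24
I(X;Y) = 0.0178, I(X;f(Y)) = 0.0157, inequality holds: 0.0178 ≥ 0.0157

Data Processing Inequality: For any Markov chain X → Y → Z, we have I(X;Y) ≥ I(X;Z).

Here Z = f(Y) is a deterministic function of Y, forming X → Y → Z.

Original I(X;Y) = 0.0178 bits

After applying f:
P(X,Z) where Z=f(Y):
- P(X,Z=0) = P(X,Y=0)
- P(X,Z=1) = P(X,Y=1) + P(X,Y=2)

I(X;Z) = I(X;f(Y)) = 0.0157 bits

Verification: 0.0178 ≥ 0.0157 ✓

Information cannot be created by processing; the function f can only lose information about X.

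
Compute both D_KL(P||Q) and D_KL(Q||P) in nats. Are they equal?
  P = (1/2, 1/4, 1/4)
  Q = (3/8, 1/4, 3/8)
D_KL(P||Q) = 0.0425, D_KL(Q||P) = 0.0442

KL divergence is not symmetric: D_KL(P||Q) ≠ D_KL(Q||P) in general.

D_KL(P||Q) = 0.0425 nats
D_KL(Q||P) = 0.0442 nats

No, they are not equal!

This asymmetry is why KL divergence is not a true distance metric.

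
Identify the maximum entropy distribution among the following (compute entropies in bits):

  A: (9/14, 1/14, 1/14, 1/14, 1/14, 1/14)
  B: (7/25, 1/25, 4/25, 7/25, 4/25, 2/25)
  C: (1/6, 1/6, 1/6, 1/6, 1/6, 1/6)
C

For a discrete distribution over n outcomes, entropy is maximized by the uniform distribution.

Computing entropies:
H(A) = 1.7695 bits
H(B) = 2.3517 bits
H(C) = 2.5850 bits

The uniform distribution (where all probabilities equal 1/6) achieves the maximum entropy of log_2(6) = 2.5850 bits.

Distribution C has the highest entropy.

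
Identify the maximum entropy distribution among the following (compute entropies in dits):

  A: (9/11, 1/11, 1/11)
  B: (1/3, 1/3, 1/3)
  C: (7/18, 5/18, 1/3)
B

For a discrete distribution over n outcomes, entropy is maximized by the uniform distribution.

Computing entropies:
H(A) = 0.2606 dits
H(B) = 0.4771 dits
H(C) = 0.4731 dits

The uniform distribution (where all probabilities equal 1/3) achieves the maximum entropy of log_10(3) = 0.4771 dits.

Distribution B has the highest entropy.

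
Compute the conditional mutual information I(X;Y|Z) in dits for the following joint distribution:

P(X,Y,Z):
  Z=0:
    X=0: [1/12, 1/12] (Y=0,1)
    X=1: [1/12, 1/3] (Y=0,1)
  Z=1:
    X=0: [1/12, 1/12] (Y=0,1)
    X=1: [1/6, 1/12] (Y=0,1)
0.0133 dits

Conditional mutual information: I(X;Y|Z) = H(X|Z) + H(Y|Z) - H(X,Y|Z)

H(Z) = 0.2950
H(X,Z) = 0.5683 → H(X|Z) = 0.2734
H(Y,Z) = 0.5683 → H(Y|Z) = 0.2734
H(X,Y,Z) = 0.8283 → H(X,Y|Z) = 0.5334

I(X;Y|Z) = 0.2734 + 0.2734 - 0.5334 = 0.0133 dits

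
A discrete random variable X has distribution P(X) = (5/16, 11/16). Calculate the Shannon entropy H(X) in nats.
0.6211 nats

Shannon entropy is H(X) = -Σ p(x) log p(x).

For P = (5/16, 11/16):
H = -5/16 × log_e(5/16) -11/16 × log_e(11/16)
H = 0.6211 nats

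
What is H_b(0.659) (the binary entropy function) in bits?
0.9258 bits

The binary entropy function is:
H(p) = -p log(p) - (1-p) log(1-p)

H(0.659) = -0.659 × log_2(0.659) - 0.341 × log_2(0.341)
H(0.659) = 0.9258 bits

Note: Binary entropy is maximized at p=0.5 (H=1 bit) and minimized at p=0 or p=1 (H=0).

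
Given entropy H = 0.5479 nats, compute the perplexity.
1.7296

Perplexity is e^H (or exp(H) for natural log).

H = 0.5479 nats
Perplexity = e^0.5479 = 1.7296

Interpretation: The model's uncertainty is equivalent to choosing uniformly among 1.7 options.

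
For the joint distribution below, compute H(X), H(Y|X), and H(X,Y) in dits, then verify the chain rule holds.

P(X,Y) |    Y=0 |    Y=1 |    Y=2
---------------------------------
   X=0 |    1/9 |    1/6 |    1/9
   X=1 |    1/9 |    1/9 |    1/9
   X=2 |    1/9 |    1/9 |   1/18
H(X,Y) = 0.9416, H(X) = 0.4731, H(Y|X) = 0.4685 (all in dits)

Chain rule: H(X,Y) = H(X) + H(Y|X)

Left side — joint entropy directly:
H(X,Y) = -Σ p(x,y) log p(x,y) = 0.9416 dits

Right side — compute H(Y|X) from the conditional distributions:
P(X) = (7/18, 1/3, 5/18), so H(X) = 0.4731 dits
H(Y|X) = Σ_x P(X=x) · H(Y|X=x):
  P(Y|X=0) = (2/7, 3/7, 2/7), H(Y|X=0) = 0.4686, weight P(X=0) = 7/18
  P(Y|X=1) = (1/3, 1/3, 1/3), H(Y|X=1) = 0.4771, weight P(X=1) = 1/3
  P(Y|X=2) = (2/5, 2/5, 1/5), H(Y|X=2) = 0.4581, weight P(X=2) = 5/18
H(Y|X) = 0.4685 dits

H(X) + H(Y|X) = 0.4731 + 0.4685 = 0.9416 dits

Both sides equal 0.9416 dits. ✓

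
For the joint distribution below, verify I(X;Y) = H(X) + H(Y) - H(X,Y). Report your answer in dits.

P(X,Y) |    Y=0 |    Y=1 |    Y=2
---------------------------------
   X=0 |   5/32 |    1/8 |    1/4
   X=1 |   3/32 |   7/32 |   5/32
I(X;Y) = 0.0129 dits

Mutual information has multiple equivalent forms:
- I(X;Y) = H(X) - H(X|Y)
- I(X;Y) = H(Y) - H(Y|X)
- I(X;Y) = H(X) + H(Y) - H(X,Y)

Computing all quantities:
H(X) = 0.3002, H(Y) = 0.4689, H(X,Y) = 0.7561
H(X|Y) = 0.2872, H(Y|X) = 0.4559

Verification:
H(X) - H(X|Y) = 0.3002 - 0.2872 = 0.0129
H(Y) - H(Y|X) = 0.4689 - 0.4559 = 0.0129
H(X) + H(Y) - H(X,Y) = 0.3002 + 0.4689 - 0.7561 = 0.0129

All forms give I(X;Y) = 0.0129 dits. ✓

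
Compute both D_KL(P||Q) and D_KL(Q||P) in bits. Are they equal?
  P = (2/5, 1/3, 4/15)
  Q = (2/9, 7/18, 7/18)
D_KL(P||Q) = 0.1199, D_KL(Q||P) = 0.1097

KL divergence is not symmetric: D_KL(P||Q) ≠ D_KL(Q||P) in general.

D_KL(P||Q) = 0.1199 bits
D_KL(Q||P) = 0.1097 bits

No, they are not equal!

This asymmetry is why KL divergence is not a true distance metric.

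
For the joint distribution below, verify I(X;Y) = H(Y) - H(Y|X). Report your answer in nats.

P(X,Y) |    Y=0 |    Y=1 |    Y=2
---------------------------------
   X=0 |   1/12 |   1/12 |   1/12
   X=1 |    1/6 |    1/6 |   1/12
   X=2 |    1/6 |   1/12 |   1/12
I(X;Y) = 0.0168 nats

Mutual information has multiple equivalent forms:
- I(X;Y) = H(X) - H(X|Y)
- I(X;Y) = H(Y) - H(Y|X)
- I(X;Y) = H(X) + H(Y) - H(X,Y)

Computing all quantities:
H(X) = 1.0776, H(Y) = 1.0776, H(X,Y) = 2.1383
H(X|Y) = 1.0608, H(Y|X) = 1.0608

Verification:
H(X) - H(X|Y) = 1.0776 - 1.0608 = 0.0168
H(Y) - H(Y|X) = 1.0776 - 1.0608 = 0.0168
H(X) + H(Y) - H(X,Y) = 1.0776 + 1.0776 - 2.1383 = 0.0168

All forms give I(X;Y) = 0.0168 nats. ✓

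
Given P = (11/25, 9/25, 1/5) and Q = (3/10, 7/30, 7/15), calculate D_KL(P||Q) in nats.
0.1552 nats

KL divergence: D_KL(P||Q) = Σ p(x) log(p(x)/q(x))

Computing term by term:
  x=0: 11/25 × log_e[(11/25)/(3/10)] = 11/25 × 0.3830 = 0.1685
  x=1: 9/25 × log_e[(9/25)/(7/30)] = 9/25 × 0.4336 = 0.1561
  x=2: 1/5 × log_e[(1/5)/(7/15)] = 1/5 × -0.8473 = -0.1695

D_KL(P||Q) = 0.1552 nats

Note: KL divergence is always non-negative and equals 0 iff P = Q.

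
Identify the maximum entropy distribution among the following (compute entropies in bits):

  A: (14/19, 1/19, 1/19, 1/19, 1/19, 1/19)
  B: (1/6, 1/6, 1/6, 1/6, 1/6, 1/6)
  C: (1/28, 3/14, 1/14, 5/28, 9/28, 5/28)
B

For a discrete distribution over n outcomes, entropy is maximized by the uniform distribution.

Computing entropies:
H(A) = 1.4425 bits
H(B) = 2.5850 bits
H(C) = 2.3338 bits

The uniform distribution (where all probabilities equal 1/6) achieves the maximum entropy of log_2(6) = 2.5850 bits.

Distribution B has the highest entropy.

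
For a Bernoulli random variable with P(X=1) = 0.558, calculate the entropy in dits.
0.2981 dits

The binary entropy function is:
H(p) = -p log(p) - (1-p) log(1-p)

H(0.558) = -0.558 × log_10(0.558) - 0.442 × log_10(0.442)
H(0.558) = 0.2981 dits

Note: Binary entropy is maximized at p=0.5 (H=1 bit) and minimized at p=0 or p=1 (H=0).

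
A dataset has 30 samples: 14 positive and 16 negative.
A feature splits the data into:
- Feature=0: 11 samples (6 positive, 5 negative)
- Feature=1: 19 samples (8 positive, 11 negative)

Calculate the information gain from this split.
0.0104 bits

Information Gain = H(Y) - H(Y|Feature)

Before split:
P(positive) = 14/30 = 0.4667
H(Y) = 0.9968 bits

After split:
Feature=0: H = 0.9940 bits (weight = 11/30)
Feature=1: H = 0.9819 bits (weight = 19/30)
H(Y|Feature) = (11/30)×0.9940 + (19/30)×0.9819 = 0.9864 bits

Information Gain = 0.9968 - 0.9864 = 0.0104 bits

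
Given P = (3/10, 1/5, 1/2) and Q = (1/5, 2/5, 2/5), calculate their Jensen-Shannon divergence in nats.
0.0248 nats

Jensen-Shannon divergence is:
JSD(P||Q) = 0.5 × D_KL(P||M) + 0.5 × D_KL(Q||M)
where M = 0.5 × (P + Q) is the mixture distribution.

M = 0.5 × (3/10, 1/5, 1/2) + 0.5 × (1/5, 2/5, 2/5) = (1/4, 3/10, 9/20)

D_KL(P||M) = 0.0263 nats
D_KL(Q||M) = 0.0233 nats

JSD(P||Q) = 0.5 × 0.0263 + 0.5 × 0.0233 = 0.0248 nats

Unlike KL divergence, JSD is symmetric and bounded: 0 ≤ JSD ≤ log(2).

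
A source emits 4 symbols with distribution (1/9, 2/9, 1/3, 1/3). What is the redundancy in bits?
0.1089 bits

Redundancy measures how far a source is from maximum entropy:
R = H_max - H(X)

Maximum entropy for 4 symbols: H_max = log_2(4) = 2.0000 bits
Actual entropy: H(X) = 1.8911 bits
Redundancy: R = 2.0000 - 1.8911 = 0.1089 bits

This redundancy represents potential for compression: the source could be compressed by 0.1089 bits per symbol.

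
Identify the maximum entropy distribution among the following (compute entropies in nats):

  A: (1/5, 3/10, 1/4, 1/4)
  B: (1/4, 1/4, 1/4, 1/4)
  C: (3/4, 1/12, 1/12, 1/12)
B

For a discrete distribution over n outcomes, entropy is maximized by the uniform distribution.

Computing entropies:
H(A) = 1.3762 nats
H(B) = 1.3863 nats
H(C) = 0.8370 nats

The uniform distribution (where all probabilities equal 1/4) achieves the maximum entropy of log_e(4) = 1.3863 nats.

Distribution B has the highest entropy.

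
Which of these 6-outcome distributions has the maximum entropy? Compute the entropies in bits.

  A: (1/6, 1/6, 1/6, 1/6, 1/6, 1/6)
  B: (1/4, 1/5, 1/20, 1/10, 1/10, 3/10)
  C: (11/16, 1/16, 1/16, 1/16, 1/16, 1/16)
A

For a discrete distribution over n outcomes, entropy is maximized by the uniform distribution.

Computing entropies:
H(A) = 2.5850 bits
H(B) = 2.3660 bits
H(C) = 1.6216 bits

The uniform distribution (where all probabilities equal 1/6) achieves the maximum entropy of log_2(6) = 2.5850 bits.

Distribution A has the highest entropy.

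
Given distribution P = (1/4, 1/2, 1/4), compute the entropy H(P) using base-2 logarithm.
1.5000 bits

Shannon entropy is H(X) = -Σ p(x) log p(x).

For P = (1/4, 1/2, 1/4):
H = -1/4 × log_2(1/4) -1/2 × log_2(1/2) -1/4 × log_2(1/4)
H = 1.5000 bits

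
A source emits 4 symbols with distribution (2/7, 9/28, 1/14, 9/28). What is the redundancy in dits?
0.0479 dits

Redundancy measures how far a source is from maximum entropy:
R = H_max - H(X)

Maximum entropy for 4 symbols: H_max = log_10(4) = 0.6021 dits
Actual entropy: H(X) = 0.5542 dits
Redundancy: R = 0.6021 - 0.5542 = 0.0479 dits

This redundancy represents potential for compression: the source could be compressed by 0.0479 dits per symbol.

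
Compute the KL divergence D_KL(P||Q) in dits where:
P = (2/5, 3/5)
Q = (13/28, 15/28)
0.0036 dits

KL divergence: D_KL(P||Q) = Σ p(x) log(p(x)/q(x))

Computing term by term:
  x=0: 2/5 × log_10[(2/5)/(13/28)] = 2/5 × -0.0647 = -0.0259
  x=1: 3/5 × log_10[(3/5)/(15/28)] = 3/5 × 0.0492 = 0.0295

D_KL(P||Q) = 0.0036 dits

Note: KL divergence is always non-negative and equals 0 iff P = Q.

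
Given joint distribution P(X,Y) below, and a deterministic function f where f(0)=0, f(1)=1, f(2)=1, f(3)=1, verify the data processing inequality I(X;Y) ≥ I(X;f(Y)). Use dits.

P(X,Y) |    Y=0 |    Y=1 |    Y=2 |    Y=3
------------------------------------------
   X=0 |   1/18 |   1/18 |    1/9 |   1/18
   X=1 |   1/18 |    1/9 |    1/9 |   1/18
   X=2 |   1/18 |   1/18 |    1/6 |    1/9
I(X;Y) = 0.0106, I(X;f(Y)) = 0.0008, inequality holds: 0.0106 ≥ 0.0008

Data Processing Inequality: For any Markov chain X → Y → Z, we have I(X;Y) ≥ I(X;Z).

Here Z = f(Y) is a deterministic function of Y, forming X → Y → Z.

Original I(X;Y) = 0.0106 dits

After applying f:
P(X,Z) where Z=f(Y):
- P(X,Z=0) = P(X,Y=0)
- P(X,Z=1) = P(X,Y=1) + P(X,Y=2) + P(X,Y=3)

I(X;Z) = I(X;f(Y)) = 0.0008 dits

Verification: 0.0106 ≥ 0.0008 ✓

Information cannot be created by processing; the function f can only lose information about X.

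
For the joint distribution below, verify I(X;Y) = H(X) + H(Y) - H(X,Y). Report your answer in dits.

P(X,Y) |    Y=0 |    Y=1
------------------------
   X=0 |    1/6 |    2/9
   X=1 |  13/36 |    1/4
I(X;Y) = 0.0055 dits

Mutual information has multiple equivalent forms:
- I(X;Y) = H(X) - H(X|Y)
- I(X;Y) = H(Y) - H(Y|X)
- I(X;Y) = H(X) + H(Y) - H(X,Y)

Computing all quantities:
H(X) = 0.2902, H(Y) = 0.3004, H(X,Y) = 0.5851
H(X|Y) = 0.2847, H(Y|X) = 0.2949

Verification:
H(X) - H(X|Y) = 0.2902 - 0.2847 = 0.0055
H(Y) - H(Y|X) = 0.3004 - 0.2949 = 0.0055
H(X) + H(Y) - H(X,Y) = 0.2902 + 0.3004 - 0.5851 = 0.0055

All forms give I(X;Y) = 0.0055 dits. ✓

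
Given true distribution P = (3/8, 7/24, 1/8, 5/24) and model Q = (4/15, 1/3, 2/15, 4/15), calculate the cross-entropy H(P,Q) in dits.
0.5834 dits

Cross-entropy: H(P,Q) = -Σ p(x) log q(x)

Alternatively: H(P,Q) = H(P) + D_KL(P||Q)
H(P) = 0.5706 dits
D_KL(P||Q) = 0.0128 dits

H(P,Q) = 0.5706 + 0.0128 = 0.5834 dits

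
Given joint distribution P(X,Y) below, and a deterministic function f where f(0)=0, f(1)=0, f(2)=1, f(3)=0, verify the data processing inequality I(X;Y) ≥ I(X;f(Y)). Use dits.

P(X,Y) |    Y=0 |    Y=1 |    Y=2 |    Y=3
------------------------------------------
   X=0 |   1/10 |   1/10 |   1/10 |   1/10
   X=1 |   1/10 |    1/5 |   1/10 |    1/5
I(X;Y) = 0.0060, I(X;f(Y)) = 0.0022, inequality holds: 0.0060 ≥ 0.0022

Data Processing Inequality: For any Markov chain X → Y → Z, we have I(X;Y) ≥ I(X;Z).

Here Z = f(Y) is a deterministic function of Y, forming X → Y → Z.

Original I(X;Y) = 0.0060 dits

After applying f:
P(X,Z) where Z=f(Y):
- P(X,Z=0) = P(X,Y=0) + P(X,Y=1) + P(X,Y=3)
- P(X,Z=1) = P(X,Y=2)

I(X;Z) = I(X;f(Y)) = 0.0022 dits

Verification: 0.0060 ≥ 0.0022 ✓

Information cannot be created by processing; the function f can only lose information about X.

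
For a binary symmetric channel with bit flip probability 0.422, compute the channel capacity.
0.0176 bits

For a binary symmetric channel (BSC) with error probability p:
Capacity C = 1 - H(p) bits per symbol

where H(p) = -p log₂(p) - (1-p) log₂(1-p) is the binary entropy function.

H(0.422) = 0.9824 bits
C = 1 - 0.9824 = 0.0176 bits per symbol

This means we can reliably transmit up to 0.0176 bits of information per channel use.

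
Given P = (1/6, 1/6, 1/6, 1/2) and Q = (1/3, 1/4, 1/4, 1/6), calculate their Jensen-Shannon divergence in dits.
0.0287 dits

Jensen-Shannon divergence is:
JSD(P||Q) = 0.5 × D_KL(P||M) + 0.5 × D_KL(Q||M)
where M = 0.5 × (P + Q) is the mixture distribution.

M = 0.5 × (1/6, 1/6, 1/6, 1/2) + 0.5 × (1/3, 1/4, 1/4, 1/6) = (1/4, 5/24, 5/24, 1/3)

D_KL(P||M) = 0.0264 dits
D_KL(Q||M) = 0.0311 dits

JSD(P||Q) = 0.5 × 0.0264 + 0.5 × 0.0311 = 0.0287 dits

Unlike KL divergence, JSD is symmetric and bounded: 0 ≤ JSD ≤ log(2).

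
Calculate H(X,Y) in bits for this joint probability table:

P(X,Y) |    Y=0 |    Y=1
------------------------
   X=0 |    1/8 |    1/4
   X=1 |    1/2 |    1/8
1.7500 bits

Joint entropy is H(X,Y) = -Σ_{x,y} p(x,y) log p(x,y).

Summing over all non-zero entries:
H(X,Y) = -[1/8·log_2(1/8) + 1/4·log_2(1/4) + 1/2·log_2(1/2) + 1/8·log_2(1/8)]
H(X,Y) = 1.7500 bits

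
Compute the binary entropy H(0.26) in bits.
0.8267 bits

The binary entropy function is:
H(p) = -p log(p) - (1-p) log(1-p)

H(0.26) = -0.26 × log_2(0.26) - 0.74 × log_2(0.74)
H(0.26) = 0.8267 bits

Note: Binary entropy is maximized at p=0.5 (H=1 bit) and minimized at p=0 or p=1 (H=0).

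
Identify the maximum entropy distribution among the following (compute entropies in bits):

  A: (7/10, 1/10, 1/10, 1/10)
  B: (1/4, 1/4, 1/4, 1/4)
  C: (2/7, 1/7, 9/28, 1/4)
B

For a discrete distribution over n outcomes, entropy is maximized by the uniform distribution.

Computing entropies:
H(A) = 1.3568 bits
H(B) = 2.0000 bits
H(C) = 1.9438 bits

The uniform distribution (where all probabilities equal 1/4) achieves the maximum entropy of log_2(4) = 2.0000 bits.

Distribution B has the highest entropy.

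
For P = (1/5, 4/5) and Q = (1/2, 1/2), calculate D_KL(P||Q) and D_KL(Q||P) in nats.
D_KL(P||Q) = 0.1927, D_KL(Q||P) = 0.2231

KL divergence is not symmetric: D_KL(P||Q) ≠ D_KL(Q||P) in general.

D_KL(P||Q) = 0.1927 nats
D_KL(Q||P) = 0.2231 nats

No, they are not equal!

This asymmetry is why KL divergence is not a true distance metric.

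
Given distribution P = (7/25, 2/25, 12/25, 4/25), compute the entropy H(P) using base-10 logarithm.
0.5229 dits

Shannon entropy is H(X) = -Σ p(x) log p(x).

For P = (7/25, 2/25, 12/25, 4/25):
H = -7/25 × log_10(7/25) -2/25 × log_10(2/25) -12/25 × log_10(12/25) -4/25 × log_10(4/25)
H = 0.5229 dits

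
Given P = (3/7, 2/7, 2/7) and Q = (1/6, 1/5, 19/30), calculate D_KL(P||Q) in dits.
0.1213 dits

KL divergence: D_KL(P||Q) = Σ p(x) log(p(x)/q(x))

Computing term by term:
  x=0: 3/7 × log_10[(3/7)/(1/6)] = 3/7 × 0.4102 = 0.1758
  x=1: 2/7 × log_10[(2/7)/(1/5)] = 2/7 × 0.1549 = 0.0443
  x=2: 2/7 × log_10[(2/7)/(19/30)] = 2/7 × -0.3457 = -0.0988

D_KL(P||Q) = 0.1213 dits

Note: KL divergence is always non-negative and equals 0 iff P = Q.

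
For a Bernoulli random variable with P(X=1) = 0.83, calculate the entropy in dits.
0.1980 dits

The binary entropy function is:
H(p) = -p log(p) - (1-p) log(1-p)

H(0.83) = -0.83 × log_10(0.83) - 0.17 × log_10(0.17)
H(0.83) = 0.1980 dits

Note: Binary entropy is maximized at p=0.5 (H=1 bit) and minimized at p=0 or p=1 (H=0).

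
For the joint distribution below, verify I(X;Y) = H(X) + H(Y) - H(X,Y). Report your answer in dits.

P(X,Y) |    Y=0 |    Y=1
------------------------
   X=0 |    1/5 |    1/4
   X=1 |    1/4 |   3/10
I(X;Y) = 0.0000 dits

Mutual information has multiple equivalent forms:
- I(X;Y) = H(X) - H(X|Y)
- I(X;Y) = H(Y) - H(Y|X)
- I(X;Y) = H(X) + H(Y) - H(X,Y)

Computing all quantities:
H(X) = 0.2989, H(Y) = 0.2989, H(X,Y) = 0.5977
H(X|Y) = 0.2988, H(Y|X) = 0.2988

Verification:
H(X) - H(X|Y) = 0.2989 - 0.2988 = 0.0000
H(Y) - H(Y|X) = 0.2989 - 0.2988 = 0.0000
H(X) + H(Y) - H(X,Y) = 0.2989 + 0.2989 - 0.5977 = 0.0000

All forms give I(X;Y) = 0.0000 dits. ✓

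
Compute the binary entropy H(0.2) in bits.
0.7219 bits

The binary entropy function is:
H(p) = -p log(p) - (1-p) log(1-p)

H(0.2) = -0.2 × log_2(0.2) - 0.8 × log_2(0.8)
H(0.2) = 0.7219 bits

Note: Binary entropy is maximized at p=0.5 (H=1 bit) and minimized at p=0 or p=1 (H=0).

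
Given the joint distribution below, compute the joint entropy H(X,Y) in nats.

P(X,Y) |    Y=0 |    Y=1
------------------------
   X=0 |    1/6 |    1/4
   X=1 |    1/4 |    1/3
1.3580 nats

Joint entropy is H(X,Y) = -Σ_{x,y} p(x,y) log p(x,y).

Summing over all non-zero entries:
H(X,Y) = -[1/6·log_e(1/6) + 1/4·log_e(1/4) + 1/4·log_e(1/4) + 1/3·log_e(1/3)]
H(X,Y) = 1.3580 nats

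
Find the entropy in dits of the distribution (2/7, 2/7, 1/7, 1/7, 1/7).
0.6731 dits

Shannon entropy is H(X) = -Σ p(x) log p(x).

For P = (2/7, 2/7, 1/7, 1/7, 1/7):
H = -2/7 × log_10(2/7) -2/7 × log_10(2/7) -1/7 × log_10(1/7) -1/7 × log_10(1/7) -1/7 × log_10(1/7)
H = 0.6731 dits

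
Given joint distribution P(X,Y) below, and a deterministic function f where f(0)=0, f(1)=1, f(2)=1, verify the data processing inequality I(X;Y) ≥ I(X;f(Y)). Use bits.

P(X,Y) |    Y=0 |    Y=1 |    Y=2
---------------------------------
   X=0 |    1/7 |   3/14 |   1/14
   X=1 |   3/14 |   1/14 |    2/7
I(X;Y) = 0.1488, I(X;f(Y)) = 0.0013, inequality holds: 0.1488 ≥ 0.0013

Data Processing Inequality: For any Markov chain X → Y → Z, we have I(X;Y) ≥ I(X;Z).

Here Z = f(Y) is a deterministic function of Y, forming X → Y → Z.

Original I(X;Y) = 0.1488 bits

After applying f:
P(X,Z) where Z=f(Y):
- P(X,Z=0) = P(X,Y=0)
- P(X,Z=1) = P(X,Y=1) + P(X,Y=2)

I(X;Z) = I(X;f(Y)) = 0.0013 bits

Verification: 0.1488 ≥ 0.0013 ✓

Information cannot be created by processing; the function f can only lose information about X.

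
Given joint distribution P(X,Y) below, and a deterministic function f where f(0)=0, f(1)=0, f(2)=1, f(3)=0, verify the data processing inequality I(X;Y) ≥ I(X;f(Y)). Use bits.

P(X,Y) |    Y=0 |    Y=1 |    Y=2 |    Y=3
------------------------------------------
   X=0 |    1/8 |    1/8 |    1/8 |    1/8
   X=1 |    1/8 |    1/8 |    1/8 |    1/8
I(X;Y) = 0.0000, I(X;f(Y)) = 0.0000, inequality holds: 0.0000 ≥ 0.0000

Data Processing Inequality: For any Markov chain X → Y → Z, we have I(X;Y) ≥ I(X;Z).

Here Z = f(Y) is a deterministic function of Y, forming X → Y → Z.

Original I(X;Y) = 0.0000 bits

After applying f:
P(X,Z) where Z=f(Y):
- P(X,Z=0) = P(X,Y=0) + P(X,Y=1) + P(X,Y=3)
- P(X,Z=1) = P(X,Y=2)

I(X;Z) = I(X;f(Y)) = 0.0000 bits

Verification: 0.0000 ≥ 0.0000 ✓

Information cannot be created by processing; the function f can only lose information about X.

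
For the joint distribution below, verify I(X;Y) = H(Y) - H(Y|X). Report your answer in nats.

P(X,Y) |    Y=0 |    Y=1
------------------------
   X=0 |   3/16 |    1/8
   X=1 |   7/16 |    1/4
I(X;Y) = 0.0006 nats

Mutual information has multiple equivalent forms:
- I(X;Y) = H(X) - H(X|Y)
- I(X;Y) = H(Y) - H(Y|X)
- I(X;Y) = H(X) + H(Y) - H(X,Y)

Computing all quantities:
H(X) = 0.6211, H(Y) = 0.6616, H(X,Y) = 1.2820
H(X|Y) = 0.6205, H(Y|X) = 0.6610

Verification:
H(X) - H(X|Y) = 0.6211 - 0.6205 = 0.0006
H(Y) - H(Y|X) = 0.6616 - 0.6610 = 0.0006
H(X) + H(Y) - H(X,Y) = 0.6211 + 0.6616 - 1.2820 = 0.0006

All forms give I(X;Y) = 0.0006 nats. ✓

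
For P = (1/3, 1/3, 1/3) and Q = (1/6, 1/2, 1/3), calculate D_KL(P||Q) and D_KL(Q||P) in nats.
D_KL(P||Q) = 0.0959, D_KL(Q||P) = 0.0872

KL divergence is not symmetric: D_KL(P||Q) ≠ D_KL(Q||P) in general.

D_KL(P||Q) = 0.0959 nats
D_KL(Q||P) = 0.0872 nats

No, they are not equal!

This asymmetry is why KL divergence is not a true distance metric.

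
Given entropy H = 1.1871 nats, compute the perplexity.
3.2776

Perplexity is e^H (or exp(H) for natural log).

H = 1.1871 nats
Perplexity = e^1.1871 = 3.2776

Interpretation: The model's uncertainty is equivalent to choosing uniformly among 3.3 options.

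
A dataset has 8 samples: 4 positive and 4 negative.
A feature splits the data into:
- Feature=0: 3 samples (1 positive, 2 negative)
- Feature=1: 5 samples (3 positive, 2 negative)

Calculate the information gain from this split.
0.0488 bits

Information Gain = H(Y) - H(Y|Feature)

Before split:
P(positive) = 4/8 = 0.5000
H(Y) = 1.0000 bits

After split:
Feature=0: H = 0.9183 bits (weight = 3/8)
Feature=1: H = 0.9710 bits (weight = 5/8)
H(Y|Feature) = (3/8)×0.9183 + (5/8)×0.9710 = 0.9512 bits

Information Gain = 1.0000 - 0.9512 = 0.0488 bits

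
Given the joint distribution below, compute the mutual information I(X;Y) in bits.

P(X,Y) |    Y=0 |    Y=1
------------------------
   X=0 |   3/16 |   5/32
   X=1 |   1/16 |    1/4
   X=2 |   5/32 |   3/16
0.0655 bits

Mutual information: I(X;Y) = H(X) + H(Y) - H(X,Y)

Marginals:
P(X) = (11/32, 5/16, 11/32), H(X) = 1.5835 bits
P(Y) = (13/32, 19/32), H(Y) = 0.9745 bits

Joint entropy: H(X,Y) = 2.4925 bits

I(X;Y) = 1.5835 + 0.9745 - 2.4925 = 0.0655 bits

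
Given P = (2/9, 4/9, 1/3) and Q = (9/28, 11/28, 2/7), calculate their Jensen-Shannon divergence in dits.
0.0027 dits

Jensen-Shannon divergence is:
JSD(P||Q) = 0.5 × D_KL(P||M) + 0.5 × D_KL(Q||M)
where M = 0.5 × (P + Q) is the mixture distribution.

M = 0.5 × (2/9, 4/9, 1/3) + 0.5 × (9/28, 11/28, 2/7) = (0.271825, 0.418651, 0.309524)

D_KL(P||M) = 0.0028 dits
D_KL(Q||M) = 0.0026 dits

JSD(P||Q) = 0.5 × 0.0028 + 0.5 × 0.0026 = 0.0027 dits

Unlike KL divergence, JSD is symmetric and bounded: 0 ≤ JSD ≤ log(2).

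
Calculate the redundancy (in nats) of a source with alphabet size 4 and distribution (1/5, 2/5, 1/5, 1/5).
0.0541 nats

Redundancy measures how far a source is from maximum entropy:
R = H_max - H(X)

Maximum entropy for 4 symbols: H_max = log_e(4) = 1.3863 nats
Actual entropy: H(X) = 1.3322 nats
Redundancy: R = 1.3863 - 1.3322 = 0.0541 nats

This redundancy represents potential for compression: the source could be compressed by 0.0541 nats per symbol.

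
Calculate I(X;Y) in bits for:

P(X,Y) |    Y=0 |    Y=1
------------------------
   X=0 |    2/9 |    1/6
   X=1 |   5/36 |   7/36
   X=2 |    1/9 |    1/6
0.0183 bits

Mutual information: I(X;Y) = H(X) + H(Y) - H(X,Y)

Marginals:
P(X) = (7/18, 1/3, 5/18), H(X) = 1.5715 bits
P(Y) = (17/36, 19/36), H(Y) = 0.9978 bits

Joint entropy: H(X,Y) = 2.5510 bits

I(X;Y) = 1.5715 + 0.9978 - 2.5510 = 0.0183 bits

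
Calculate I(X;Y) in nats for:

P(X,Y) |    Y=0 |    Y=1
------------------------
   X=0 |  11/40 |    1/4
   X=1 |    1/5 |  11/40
0.0053 nats

Mutual information: I(X;Y) = H(X) + H(Y) - H(X,Y)

Marginals:
P(X) = (21/40, 19/40), H(X) = 0.6919 nats
P(Y) = (19/40, 21/40), H(Y) = 0.6919 nats

Joint entropy: H(X,Y) = 1.3785 nats

I(X;Y) = 0.6919 + 0.6919 - 1.3785 = 0.0053 nats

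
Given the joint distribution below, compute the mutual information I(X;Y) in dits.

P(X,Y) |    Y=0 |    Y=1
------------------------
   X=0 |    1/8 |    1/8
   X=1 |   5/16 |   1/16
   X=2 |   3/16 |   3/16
0.0258 dits

Mutual information: I(X;Y) = H(X) + H(Y) - H(X,Y)

Marginals:
P(X) = (1/4, 3/8, 3/8), H(X) = 0.4700 dits
P(Y) = (5/8, 3/8), H(Y) = 0.2873 dits

Joint entropy: H(X,Y) = 0.7315 dits

I(X;Y) = 0.4700 + 0.2873 - 0.7315 = 0.0258 dits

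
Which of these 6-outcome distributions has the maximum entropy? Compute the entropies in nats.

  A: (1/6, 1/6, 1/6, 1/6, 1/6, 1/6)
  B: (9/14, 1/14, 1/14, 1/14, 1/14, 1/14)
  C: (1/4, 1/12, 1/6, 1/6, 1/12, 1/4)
A

For a discrete distribution over n outcomes, entropy is maximized by the uniform distribution.

Computing entropies:
H(A) = 1.7918 nats
H(B) = 1.2266 nats
H(C) = 1.7046 nats

The uniform distribution (where all probabilities equal 1/6) achieves the maximum entropy of log_e(6) = 1.7918 nats.

Distribution A has the highest entropy.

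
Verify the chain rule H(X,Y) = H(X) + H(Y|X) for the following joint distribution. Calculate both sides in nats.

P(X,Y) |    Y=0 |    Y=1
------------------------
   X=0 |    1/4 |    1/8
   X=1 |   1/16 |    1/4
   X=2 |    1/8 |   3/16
H(X,Y) = 1.7002, H(X) = 1.0948, H(Y|X) = 0.6054 (all in nats)

Chain rule: H(X,Y) = H(X) + H(Y|X)

Left side — joint entropy directly:
H(X,Y) = -Σ p(x,y) log p(x,y) = 1.7002 nats

Right side — compute H(Y|X) from the conditional distributions:
P(X) = (3/8, 5/16, 5/16), so H(X) = 1.0948 nats
H(Y|X) = Σ_x P(X=x) · H(Y|X=x):
  P(Y|X=0) = (2/3, 1/3), H(Y|X=0) = 0.6365, weight P(X=0) = 3/8
  P(Y|X=1) = (1/5, 4/5), H(Y|X=1) = 0.5004, weight P(X=1) = 5/16
  P(Y|X=2) = (2/5, 3/5), H(Y|X=2) = 0.6730, weight P(X=2) = 5/16
H(Y|X) = 0.6054 nats

H(X) + H(Y|X) = 1.0948 + 0.6054 = 1.7002 nats

Both sides equal 1.7002 nats. ✓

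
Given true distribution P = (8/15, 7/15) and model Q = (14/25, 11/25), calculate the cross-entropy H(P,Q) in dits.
0.3007 dits

Cross-entropy: H(P,Q) = -Σ p(x) log q(x)

Alternatively: H(P,Q) = H(P) + D_KL(P||Q)
H(P) = 0.3001 dits
D_KL(P||Q) = 0.0006 dits

H(P,Q) = 0.3001 + 0.0006 = 0.3007 dits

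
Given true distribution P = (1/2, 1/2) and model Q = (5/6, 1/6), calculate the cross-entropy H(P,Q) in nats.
0.9870 nats

Cross-entropy: H(P,Q) = -Σ p(x) log q(x)

Alternatively: H(P,Q) = H(P) + D_KL(P||Q)
H(P) = 0.6931 nats
D_KL(P||Q) = 0.2939 nats

H(P,Q) = 0.6931 + 0.2939 = 0.9870 nats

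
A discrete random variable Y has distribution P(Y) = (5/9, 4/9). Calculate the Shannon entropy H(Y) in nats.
0.6870 nats

Shannon entropy is H(X) = -Σ p(x) log p(x).

For P = (5/9, 4/9):
H = -5/9 × log_e(5/9) -4/9 × log_e(4/9)
H = 0.6870 nats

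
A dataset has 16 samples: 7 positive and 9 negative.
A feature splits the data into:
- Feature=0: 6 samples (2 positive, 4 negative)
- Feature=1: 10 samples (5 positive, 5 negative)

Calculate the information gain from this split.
0.0193 bits

Information Gain = H(Y) - H(Y|Feature)

Before split:
P(positive) = 7/16 = 0.4375
H(Y) = 0.9887 bits

After split:
Feature=0: H = 0.9183 bits (weight = 6/16)
Feature=1: H = 1.0000 bits (weight = 10/16)
H(Y|Feature) = (6/16)×0.9183 + (10/16)×1.0000 = 0.9694 bits

Information Gain = 0.9887 - 0.9694 = 0.0193 bits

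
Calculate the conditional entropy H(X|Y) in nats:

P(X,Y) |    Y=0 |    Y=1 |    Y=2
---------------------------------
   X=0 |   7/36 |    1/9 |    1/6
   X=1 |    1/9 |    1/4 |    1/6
0.6542 nats

Using the chain rule: H(X|Y) = H(X,Y) - H(Y)

First, compute H(X,Y) = 1.7505 nats

Marginal P(Y) = (11/36, 13/36, 1/3)
H(Y) = 1.0963 nats

H(X|Y) = H(X,Y) - H(Y) = 1.7505 - 1.0963 = 0.6542 nats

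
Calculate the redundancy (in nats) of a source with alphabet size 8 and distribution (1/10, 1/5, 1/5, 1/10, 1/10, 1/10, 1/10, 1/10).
0.0541 nats

Redundancy measures how far a source is from maximum entropy:
R = H_max - H(X)

Maximum entropy for 8 symbols: H_max = log_e(8) = 2.0794 nats
Actual entropy: H(X) = 2.0253 nats
Redundancy: R = 2.0794 - 2.0253 = 0.0541 nats

This redundancy represents potential for compression: the source could be compressed by 0.0541 nats per symbol.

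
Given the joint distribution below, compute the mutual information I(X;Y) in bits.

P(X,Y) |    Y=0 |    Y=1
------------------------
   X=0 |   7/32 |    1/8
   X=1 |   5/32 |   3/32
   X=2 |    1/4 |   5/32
0.0003 bits

Mutual information: I(X;Y) = H(X) + H(Y) - H(X,Y)

Marginals:
P(X) = (11/32, 1/4, 13/32), H(X) = 1.5575 bits
P(Y) = (5/8, 3/8), H(Y) = 0.9544 bits

Joint entropy: H(X,Y) = 2.5117 bits

I(X;Y) = 1.5575 + 0.9544 - 2.5117 = 0.0003 bits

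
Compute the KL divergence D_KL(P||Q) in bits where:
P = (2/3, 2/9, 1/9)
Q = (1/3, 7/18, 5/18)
0.3404 bits

KL divergence: D_KL(P||Q) = Σ p(x) log(p(x)/q(x))

Computing term by term:
  x=0: 2/3 × log_2[(2/3)/(1/3)] = 2/3 × 1.0000 = 0.6667
  x=1: 2/9 × log_2[(2/9)/(7/18)] = 2/9 × -0.8074 = -0.1794
  x=2: 1/9 × log_2[(1/9)/(5/18)] = 1/9 × -1.3219 = -0.1469

D_KL(P||Q) = 0.3404 bits

Note: KL divergence is always non-negative and equals 0 iff P = Q.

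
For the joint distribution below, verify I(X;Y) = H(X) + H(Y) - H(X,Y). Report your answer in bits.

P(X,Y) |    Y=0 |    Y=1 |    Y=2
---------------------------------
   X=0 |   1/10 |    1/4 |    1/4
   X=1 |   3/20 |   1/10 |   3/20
I(X;Y) = 0.0443 bits

Mutual information has multiple equivalent forms:
- I(X;Y) = H(X) - H(X|Y)
- I(X;Y) = H(Y) - H(Y|X)
- I(X;Y) = H(X) + H(Y) - H(X,Y)

Computing all quantities:
H(X) = 0.9710, H(Y) = 1.5589, H(X,Y) = 2.4855
H(X|Y) = 0.9266, H(Y|X) = 1.5145

Verification:
H(X) - H(X|Y) = 0.9710 - 0.9266 = 0.0443
H(Y) - H(Y|X) = 1.5589 - 1.5145 = 0.0443
H(X) + H(Y) - H(X,Y) = 0.9710 + 1.5589 - 2.4855 = 0.0443

All forms give I(X;Y) = 0.0443 bits. ✓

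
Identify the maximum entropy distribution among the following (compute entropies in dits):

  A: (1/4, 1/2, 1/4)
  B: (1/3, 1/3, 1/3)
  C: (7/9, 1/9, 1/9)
B

For a discrete distribution over n outcomes, entropy is maximized by the uniform distribution.

Computing entropies:
H(A) = 0.4515 dits
H(B) = 0.4771 dits
H(C) = 0.2969 dits

The uniform distribution (where all probabilities equal 1/3) achieves the maximum entropy of log_10(3) = 0.4771 dits.

Distribution B has the highest entropy.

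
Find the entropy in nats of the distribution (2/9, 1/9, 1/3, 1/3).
1.3108 nats

Shannon entropy is H(X) = -Σ p(x) log p(x).

For P = (2/9, 1/9, 1/3, 1/3):
H = -2/9 × log_e(2/9) -1/9 × log_e(1/9) -1/3 × log_e(1/3) -1/3 × log_e(1/3)
H = 1.3108 nats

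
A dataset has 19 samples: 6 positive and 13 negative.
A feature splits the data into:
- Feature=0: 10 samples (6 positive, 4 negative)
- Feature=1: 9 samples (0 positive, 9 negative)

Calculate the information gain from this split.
0.3887 bits

Information Gain = H(Y) - H(Y|Feature)

Before split:
P(positive) = 6/19 = 0.3158
H(Y) = 0.8997 bits

After split:
Feature=0: H = 0.9710 bits (weight = 10/19)
Feature=1: H = 0.0000 bits (weight = 9/19)
H(Y|Feature) = (10/19)×0.9710 + (9/19)×0.0000 = 0.5110 bits

Information Gain = 0.8997 - 0.5110 = 0.3887 bits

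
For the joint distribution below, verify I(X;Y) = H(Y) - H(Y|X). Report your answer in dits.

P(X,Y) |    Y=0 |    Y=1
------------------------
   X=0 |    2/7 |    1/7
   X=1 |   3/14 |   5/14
I(X;Y) = 0.0184 dits

Mutual information has multiple equivalent forms:
- I(X;Y) = H(X) - H(X|Y)
- I(X;Y) = H(Y) - H(Y|X)
- I(X;Y) = H(X) + H(Y) - H(X,Y)

Computing all quantities:
H(X) = 0.2966, H(Y) = 0.3010, H(X,Y) = 0.5792
H(X|Y) = 0.2782, H(Y|X) = 0.2827

Verification:
H(X) - H(X|Y) = 0.2966 - 0.2782 = 0.0184
H(Y) - H(Y|X) = 0.3010 - 0.2827 = 0.0184
H(X) + H(Y) - H(X,Y) = 0.2966 + 0.3010 - 0.5792 = 0.0184

All forms give I(X;Y) = 0.0184 dits. ✓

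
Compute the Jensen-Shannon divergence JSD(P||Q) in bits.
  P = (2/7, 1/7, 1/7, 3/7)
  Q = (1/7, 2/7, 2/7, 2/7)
0.0629 bits

Jensen-Shannon divergence is:
JSD(P||Q) = 0.5 × D_KL(P||M) + 0.5 × D_KL(Q||M)
where M = 0.5 × (P + Q) is the mixture distribution.

M = 0.5 × (2/7, 1/7, 1/7, 3/7) + 0.5 × (1/7, 2/7, 2/7, 2/7) = (3/14, 3/14, 3/14, 5/14)

D_KL(P||M) = 0.0642 bits
D_KL(Q||M) = 0.0616 bits

JSD(P||Q) = 0.5 × 0.0642 + 0.5 × 0.0616 = 0.0629 bits

Unlike KL divergence, JSD is symmetric and bounded: 0 ≤ JSD ≤ log(2).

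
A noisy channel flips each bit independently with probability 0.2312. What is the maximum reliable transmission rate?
0.2199 bits

For a binary symmetric channel (BSC) with error probability p:
Capacity C = 1 - H(p) bits per symbol

where H(p) = -p log₂(p) - (1-p) log₂(1-p) is the binary entropy function.

H(0.2312) = 0.7801 bits
C = 1 - 0.7801 = 0.2199 bits per symbol

This means we can reliably transmit up to 0.2199 bits of information per channel use.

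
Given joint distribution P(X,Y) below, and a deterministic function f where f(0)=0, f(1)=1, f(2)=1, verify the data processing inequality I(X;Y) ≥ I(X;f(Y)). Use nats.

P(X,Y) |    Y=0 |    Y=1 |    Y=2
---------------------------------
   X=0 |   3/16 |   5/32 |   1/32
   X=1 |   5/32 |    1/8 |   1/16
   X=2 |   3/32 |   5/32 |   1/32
I(X;Y) = 0.0192, I(X;f(Y)) = 0.0095, inequality holds: 0.0192 ≥ 0.0095

Data Processing Inequality: For any Markov chain X → Y → Z, we have I(X;Y) ≥ I(X;Z).

Here Z = f(Y) is a deterministic function of Y, forming X → Y → Z.

Original I(X;Y) = 0.0192 nats

After applying f:
P(X,Z) where Z=f(Y):
- P(X,Z=0) = P(X,Y=0)
- P(X,Z=1) = P(X,Y=1) + P(X,Y=2)

I(X;Z) = I(X;f(Y)) = 0.0095 nats

Verification: 0.0192 ≥ 0.0095 ✓

Information cannot be created by processing; the function f can only lose information about X.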